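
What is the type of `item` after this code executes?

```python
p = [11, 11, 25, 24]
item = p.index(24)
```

list.index() returns int

int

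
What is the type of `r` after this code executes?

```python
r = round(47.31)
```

round() with no ndigits arg returns int

int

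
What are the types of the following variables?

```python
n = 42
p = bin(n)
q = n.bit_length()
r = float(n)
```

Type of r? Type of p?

float() returns float; bin() returns str

float, str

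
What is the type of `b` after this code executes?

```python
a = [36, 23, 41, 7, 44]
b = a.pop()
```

list.pop() returns the popped element (int here)

int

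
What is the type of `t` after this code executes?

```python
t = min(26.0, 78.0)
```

min() of floats returns float

float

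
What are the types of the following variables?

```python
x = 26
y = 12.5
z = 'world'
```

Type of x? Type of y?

x is int; y is float

int, float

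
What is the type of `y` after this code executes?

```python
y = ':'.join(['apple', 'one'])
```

str.join() returns str

str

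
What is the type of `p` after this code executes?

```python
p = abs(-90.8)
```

abs() of float returns float

float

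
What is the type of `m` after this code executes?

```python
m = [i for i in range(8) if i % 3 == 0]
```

A list comprehension [...] produces a list

list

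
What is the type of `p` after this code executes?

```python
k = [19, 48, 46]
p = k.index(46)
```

list.index() returns int

int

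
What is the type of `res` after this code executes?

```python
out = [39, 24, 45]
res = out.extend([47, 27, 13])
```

list.extend() returns None

NoneType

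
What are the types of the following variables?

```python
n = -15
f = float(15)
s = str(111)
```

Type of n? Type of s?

n is int; s is str

int, str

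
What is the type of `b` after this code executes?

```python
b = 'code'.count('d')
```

str.count() returns int

int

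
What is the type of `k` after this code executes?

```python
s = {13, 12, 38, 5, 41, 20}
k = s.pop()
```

Popping from a set of ints returns int

int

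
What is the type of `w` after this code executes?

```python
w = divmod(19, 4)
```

divmod() returns a tuple (quotient, remainder)

tuple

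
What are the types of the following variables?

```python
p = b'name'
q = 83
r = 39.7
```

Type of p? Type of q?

p is bytes; q is int

bytes, int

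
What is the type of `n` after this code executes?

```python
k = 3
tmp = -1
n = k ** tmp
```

int ** negative int returns float

float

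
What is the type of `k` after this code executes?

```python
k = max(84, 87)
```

max() of ints returns int

int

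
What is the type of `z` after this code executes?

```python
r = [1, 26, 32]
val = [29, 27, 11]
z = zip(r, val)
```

zip() returns a zip iterator object

zip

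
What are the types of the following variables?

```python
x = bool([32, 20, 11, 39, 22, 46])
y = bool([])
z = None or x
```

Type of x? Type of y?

bool() returns bool; bool() returns bool

bool, bool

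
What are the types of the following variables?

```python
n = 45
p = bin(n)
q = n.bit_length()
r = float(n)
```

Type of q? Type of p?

int.bit_length() returns int; bin() returns str

int, str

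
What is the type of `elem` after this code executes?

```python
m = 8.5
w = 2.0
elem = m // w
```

float // float returns float (floor division preserves float type)

float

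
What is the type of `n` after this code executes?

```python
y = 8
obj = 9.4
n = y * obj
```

int * float returns float (8 * 9.4 = 75.2)

float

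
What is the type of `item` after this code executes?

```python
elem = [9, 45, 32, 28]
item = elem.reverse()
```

list.reverse() returns None

NoneType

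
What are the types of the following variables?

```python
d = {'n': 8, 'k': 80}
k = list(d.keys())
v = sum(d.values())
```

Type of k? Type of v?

list(...) returns list; sum of int values returns int

list, int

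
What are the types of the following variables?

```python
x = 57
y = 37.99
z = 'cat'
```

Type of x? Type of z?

x is int; z is str

int, str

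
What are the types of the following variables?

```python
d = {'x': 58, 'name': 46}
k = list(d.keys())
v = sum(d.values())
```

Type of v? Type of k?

sum of int values returns int; list(...) returns list

int, list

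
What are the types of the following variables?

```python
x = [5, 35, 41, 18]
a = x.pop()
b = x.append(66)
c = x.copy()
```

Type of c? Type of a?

list.copy() returns list; list.pop() returns the element (int)

list, int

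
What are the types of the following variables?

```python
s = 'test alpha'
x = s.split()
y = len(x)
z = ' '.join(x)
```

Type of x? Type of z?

str.split() returns list; str.join() returns str

list, str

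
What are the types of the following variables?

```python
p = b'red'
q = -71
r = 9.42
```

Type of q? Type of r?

q is int; r is float

int, float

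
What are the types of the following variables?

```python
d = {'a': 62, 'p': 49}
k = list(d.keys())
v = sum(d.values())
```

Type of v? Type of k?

sum of int values returns int; list(...) returns list

int, list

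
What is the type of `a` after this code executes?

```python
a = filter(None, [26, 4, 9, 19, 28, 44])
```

filter() returns a filter iterator object

filter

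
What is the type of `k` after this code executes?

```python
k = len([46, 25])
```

len() always returns int

int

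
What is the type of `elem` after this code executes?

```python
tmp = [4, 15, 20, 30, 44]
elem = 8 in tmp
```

'in' operator returns bool

bool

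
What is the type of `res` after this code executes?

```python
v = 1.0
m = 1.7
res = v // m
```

float // float returns float (floor division preserves float type)

float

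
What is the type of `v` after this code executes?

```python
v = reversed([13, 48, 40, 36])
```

reversed() on a list returns a list_reverseiterator

list_reverseiterator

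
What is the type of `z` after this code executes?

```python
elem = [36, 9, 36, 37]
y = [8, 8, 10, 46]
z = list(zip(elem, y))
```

list(zip(...)) returns a list of tuples

list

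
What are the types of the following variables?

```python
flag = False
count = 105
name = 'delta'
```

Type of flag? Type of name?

flag is bool; name is str

bool, str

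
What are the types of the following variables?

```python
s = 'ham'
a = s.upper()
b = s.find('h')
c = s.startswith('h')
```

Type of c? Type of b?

str.startswith() returns bool; str.find() returns int

bool, int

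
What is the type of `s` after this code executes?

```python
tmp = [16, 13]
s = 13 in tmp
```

'in' operator returns bool

bool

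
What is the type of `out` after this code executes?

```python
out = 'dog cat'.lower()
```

str.lower() returns str

str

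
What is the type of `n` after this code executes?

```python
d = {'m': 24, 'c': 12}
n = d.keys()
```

.keys() returns a dict_keys view object

dict_keys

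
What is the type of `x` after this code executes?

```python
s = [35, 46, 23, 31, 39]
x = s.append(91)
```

list.append() returns None (mutates in place)

NoneType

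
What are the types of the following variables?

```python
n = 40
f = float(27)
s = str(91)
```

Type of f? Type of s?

f is float; s is str

float, str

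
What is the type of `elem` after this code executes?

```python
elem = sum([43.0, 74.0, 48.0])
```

sum() of floats returns float

float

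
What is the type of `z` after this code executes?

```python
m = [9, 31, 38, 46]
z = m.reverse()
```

list.reverse() returns None

NoneType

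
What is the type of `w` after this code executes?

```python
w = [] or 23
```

'or' returns first truthy value (23, which is int)

int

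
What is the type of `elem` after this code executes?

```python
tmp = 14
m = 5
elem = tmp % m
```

int % int returns int (14 % 5 = 4)

int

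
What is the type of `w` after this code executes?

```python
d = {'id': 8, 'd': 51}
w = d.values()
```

.values() returns a dict_values view object

dict_values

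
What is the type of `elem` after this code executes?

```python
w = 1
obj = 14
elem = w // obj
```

int // int returns int (1 // 14 = 0)

int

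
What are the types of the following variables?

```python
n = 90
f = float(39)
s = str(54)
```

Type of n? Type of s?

n is int; s is str

int, str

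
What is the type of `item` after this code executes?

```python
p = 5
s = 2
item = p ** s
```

int ** positive int returns int (5 ** 2 = 25)

int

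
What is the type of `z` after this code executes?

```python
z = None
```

None has type NoneType

NoneType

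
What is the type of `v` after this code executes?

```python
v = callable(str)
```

callable() returns bool

bool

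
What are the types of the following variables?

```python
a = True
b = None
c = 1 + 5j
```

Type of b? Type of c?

b is NoneType; c is complex

NoneType, complex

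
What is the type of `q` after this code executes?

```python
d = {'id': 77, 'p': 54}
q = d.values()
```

.values() returns a dict_values view object

dict_values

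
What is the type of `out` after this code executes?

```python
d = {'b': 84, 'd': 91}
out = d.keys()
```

.keys() returns a dict_keys view object

dict_keys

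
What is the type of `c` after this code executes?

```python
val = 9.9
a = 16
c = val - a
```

float - int returns float (9.9 - 16 = -6.1)

float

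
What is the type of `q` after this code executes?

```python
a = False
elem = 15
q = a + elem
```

bool + int returns int (False is 0, so 0 + 15 = 15)

int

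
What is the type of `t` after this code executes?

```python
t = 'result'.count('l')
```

str.count() returns int

int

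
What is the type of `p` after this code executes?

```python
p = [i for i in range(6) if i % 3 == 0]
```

A list comprehension [...] produces a list

list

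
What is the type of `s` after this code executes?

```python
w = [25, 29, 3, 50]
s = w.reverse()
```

list.reverse() returns None

NoneType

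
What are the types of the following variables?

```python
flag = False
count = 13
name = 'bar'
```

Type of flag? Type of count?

flag is bool; count is int

bool, int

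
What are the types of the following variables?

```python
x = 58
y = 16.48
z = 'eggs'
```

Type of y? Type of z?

y is float; z is str

float, str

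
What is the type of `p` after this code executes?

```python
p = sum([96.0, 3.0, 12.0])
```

sum() of floats returns float

float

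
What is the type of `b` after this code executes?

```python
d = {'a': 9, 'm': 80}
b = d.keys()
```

.keys() returns a dict_keys view object

dict_keys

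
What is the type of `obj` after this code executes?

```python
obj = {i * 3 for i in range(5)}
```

A set comprehension {expr for x in iterable} produces a set

set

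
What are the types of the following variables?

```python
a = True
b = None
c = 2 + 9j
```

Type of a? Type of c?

a is bool; c is complex

bool, complex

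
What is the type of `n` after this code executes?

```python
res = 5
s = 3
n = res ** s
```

int ** positive int returns int (5 ** 3 = 125)

int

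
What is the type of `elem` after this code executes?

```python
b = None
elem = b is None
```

'is' comparison returns bool

bool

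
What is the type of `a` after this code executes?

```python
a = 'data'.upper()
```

str.upper() returns str

str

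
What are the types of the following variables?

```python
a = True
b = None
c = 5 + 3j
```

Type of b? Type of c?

b is NoneType; c is complex

NoneType, complex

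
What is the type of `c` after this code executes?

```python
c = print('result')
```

print() returns None

NoneType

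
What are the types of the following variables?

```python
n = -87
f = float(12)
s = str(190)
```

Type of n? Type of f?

n is int; f is float

int, float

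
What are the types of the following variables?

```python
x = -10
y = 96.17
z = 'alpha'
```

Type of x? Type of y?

x is int; y is float

int, float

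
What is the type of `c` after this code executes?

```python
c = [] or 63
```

'or' returns first truthy value (63, which is int)

int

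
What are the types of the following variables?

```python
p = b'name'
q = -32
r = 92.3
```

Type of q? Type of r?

q is int; r is float

int, float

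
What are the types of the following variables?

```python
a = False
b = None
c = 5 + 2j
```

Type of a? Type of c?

a is bool; c is complex

bool, complex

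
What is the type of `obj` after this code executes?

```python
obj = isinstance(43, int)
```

isinstance() returns bool

bool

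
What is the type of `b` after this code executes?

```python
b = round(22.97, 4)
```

round() with ndigits arg returns float

float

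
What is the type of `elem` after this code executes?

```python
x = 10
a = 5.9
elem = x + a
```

int + float returns float (10 + 5.9 = 15.9)

float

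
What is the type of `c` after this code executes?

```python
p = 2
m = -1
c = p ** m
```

int ** negative int returns float

float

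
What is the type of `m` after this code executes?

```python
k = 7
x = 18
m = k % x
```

int % int returns int (7 % 18 = 7)

int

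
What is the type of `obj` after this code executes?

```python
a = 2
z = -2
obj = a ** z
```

int ** negative int returns float

float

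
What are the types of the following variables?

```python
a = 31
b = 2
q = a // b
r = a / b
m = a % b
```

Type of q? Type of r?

int // int returns int; int / int returns float

int, float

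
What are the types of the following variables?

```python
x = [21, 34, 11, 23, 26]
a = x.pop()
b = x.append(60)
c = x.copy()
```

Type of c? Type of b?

list.copy() returns list; list.append() returns None

list, NoneType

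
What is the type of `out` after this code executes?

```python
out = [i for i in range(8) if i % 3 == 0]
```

A list comprehension [...] produces a list

list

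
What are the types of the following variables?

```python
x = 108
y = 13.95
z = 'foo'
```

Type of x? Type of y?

x is int; y is float

int, float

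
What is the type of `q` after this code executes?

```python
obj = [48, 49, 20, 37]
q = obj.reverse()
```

list.reverse() returns None

NoneType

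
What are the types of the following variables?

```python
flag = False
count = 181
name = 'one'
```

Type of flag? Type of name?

flag is bool; name is str

bool, str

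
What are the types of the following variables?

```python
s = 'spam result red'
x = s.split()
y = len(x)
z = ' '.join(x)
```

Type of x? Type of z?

str.split() returns list; str.join() returns str

list, str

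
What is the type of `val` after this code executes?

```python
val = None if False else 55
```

Ternary: condition is False, else branch (55) taken → int

int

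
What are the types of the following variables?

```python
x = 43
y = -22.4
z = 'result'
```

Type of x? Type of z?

x is int; z is str

int, str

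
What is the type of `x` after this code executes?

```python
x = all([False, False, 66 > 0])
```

all() returns bool

bool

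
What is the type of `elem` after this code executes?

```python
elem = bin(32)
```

bin() returns str representation

str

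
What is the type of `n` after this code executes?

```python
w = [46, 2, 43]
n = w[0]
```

Indexing a list of ints returns int (w[0] = 46)

int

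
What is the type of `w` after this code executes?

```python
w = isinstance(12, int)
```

isinstance() returns bool

bool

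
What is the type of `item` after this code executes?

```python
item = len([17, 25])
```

len() always returns int

int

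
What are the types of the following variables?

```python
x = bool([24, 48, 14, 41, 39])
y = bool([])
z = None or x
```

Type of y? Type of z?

bool() returns bool; None or <bool> returns the bool

bool, bool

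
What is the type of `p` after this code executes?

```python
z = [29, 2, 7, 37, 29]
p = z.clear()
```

list.clear() returns None

NoneType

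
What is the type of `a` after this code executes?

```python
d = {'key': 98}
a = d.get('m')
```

dict.get() returns None when key 'm' is not found and no default given

NoneType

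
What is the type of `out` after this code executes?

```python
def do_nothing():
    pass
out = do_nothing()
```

A function with no return statement returns None

NoneType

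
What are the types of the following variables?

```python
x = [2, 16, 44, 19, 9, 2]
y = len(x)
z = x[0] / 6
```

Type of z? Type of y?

int / int returns float; len() returns int

float, int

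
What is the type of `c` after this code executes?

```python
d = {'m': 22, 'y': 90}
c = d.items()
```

dict.items() returns a dict_items view

dict_items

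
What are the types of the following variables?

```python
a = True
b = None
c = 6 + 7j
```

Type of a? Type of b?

a is bool; b is NoneType

bool, NoneType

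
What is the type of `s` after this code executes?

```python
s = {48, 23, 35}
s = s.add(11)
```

set.add() returns None (mutates in place)

NoneType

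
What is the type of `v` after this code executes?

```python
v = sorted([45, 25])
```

sorted() always returns list

list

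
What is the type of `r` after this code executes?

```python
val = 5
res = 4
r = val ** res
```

int ** positive int returns int (5 ** 4 = 625)

int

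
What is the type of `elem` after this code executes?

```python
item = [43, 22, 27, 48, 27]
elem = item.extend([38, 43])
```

list.extend() returns None

NoneType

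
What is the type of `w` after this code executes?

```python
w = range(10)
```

range() returns a range object

range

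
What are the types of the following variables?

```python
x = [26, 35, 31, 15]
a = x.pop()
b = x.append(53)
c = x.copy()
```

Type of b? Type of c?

list.append() returns None; list.copy() returns list

NoneType, list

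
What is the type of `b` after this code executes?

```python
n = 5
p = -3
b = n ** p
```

int ** negative int returns float

float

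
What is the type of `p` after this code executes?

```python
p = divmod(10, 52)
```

divmod() returns a tuple (quotient, remainder)

tuple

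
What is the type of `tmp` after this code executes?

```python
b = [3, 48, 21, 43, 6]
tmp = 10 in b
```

'in' operator returns bool

bool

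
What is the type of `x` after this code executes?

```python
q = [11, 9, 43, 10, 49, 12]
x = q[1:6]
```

Slicing a list always returns a list

list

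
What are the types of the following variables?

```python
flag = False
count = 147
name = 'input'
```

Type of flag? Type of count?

flag is bool; count is int

bool, int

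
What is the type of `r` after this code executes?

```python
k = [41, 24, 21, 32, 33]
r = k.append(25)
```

list.append() returns None (mutates in place)

NoneType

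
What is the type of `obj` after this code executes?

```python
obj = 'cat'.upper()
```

str.upper() returns str

str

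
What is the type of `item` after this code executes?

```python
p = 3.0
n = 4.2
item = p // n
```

float // float returns float (floor division preserves float type)

float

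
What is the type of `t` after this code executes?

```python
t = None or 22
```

'or' with None returns the other value (22, int)

int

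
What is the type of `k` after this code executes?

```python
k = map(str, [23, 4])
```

map() returns a map iterator object

map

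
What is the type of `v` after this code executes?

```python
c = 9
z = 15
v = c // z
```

int // int returns int (9 // 15 = 0)

int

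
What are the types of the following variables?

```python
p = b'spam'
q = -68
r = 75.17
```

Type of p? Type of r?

p is bytes; r is float

bytes, float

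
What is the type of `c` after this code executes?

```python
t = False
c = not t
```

'not' always returns bool

bool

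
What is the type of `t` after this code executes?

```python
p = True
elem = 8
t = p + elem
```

bool + int returns int (True is 1, so 1 + 8 = 9)

int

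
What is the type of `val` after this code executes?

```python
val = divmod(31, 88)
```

divmod() returns a tuple (quotient, remainder)

tuple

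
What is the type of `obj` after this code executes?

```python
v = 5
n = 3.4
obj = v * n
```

int * float returns float (5 * 3.4 = 17.0)

float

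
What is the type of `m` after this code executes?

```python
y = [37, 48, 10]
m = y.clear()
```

list.clear() returns None

NoneType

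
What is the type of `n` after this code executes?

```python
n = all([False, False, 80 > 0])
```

all() returns bool

bool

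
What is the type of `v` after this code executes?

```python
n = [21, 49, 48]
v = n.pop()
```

list.pop() returns the popped element (int here)

int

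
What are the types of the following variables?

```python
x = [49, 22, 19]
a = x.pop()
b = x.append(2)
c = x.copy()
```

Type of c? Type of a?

list.copy() returns list; list.pop() returns the element (int)

list, int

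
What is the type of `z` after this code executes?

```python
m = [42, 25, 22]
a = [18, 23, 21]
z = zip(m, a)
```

zip() returns a zip iterator object

zip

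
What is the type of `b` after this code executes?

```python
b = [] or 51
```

'or' returns first truthy value (51, which is int)

int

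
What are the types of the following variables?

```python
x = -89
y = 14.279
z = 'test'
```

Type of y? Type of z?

y is float; z is str

float, str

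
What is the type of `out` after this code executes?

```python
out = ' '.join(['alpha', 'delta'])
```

str.join() returns str

str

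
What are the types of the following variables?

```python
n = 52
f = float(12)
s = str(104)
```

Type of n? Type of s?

n is int; s is str

int, str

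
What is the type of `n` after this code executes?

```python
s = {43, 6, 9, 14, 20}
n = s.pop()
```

Popping from a set of ints returns int

int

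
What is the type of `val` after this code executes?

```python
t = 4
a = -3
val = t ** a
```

int ** negative int returns float

float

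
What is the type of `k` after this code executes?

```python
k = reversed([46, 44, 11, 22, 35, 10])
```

reversed() on a list returns a list_reverseiterator

list_reverseiterator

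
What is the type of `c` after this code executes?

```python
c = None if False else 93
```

Ternary: condition is False, else branch (93) taken → int

int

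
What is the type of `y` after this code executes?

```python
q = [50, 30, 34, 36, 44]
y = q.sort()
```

list.sort() returns None (sorts in place)

NoneType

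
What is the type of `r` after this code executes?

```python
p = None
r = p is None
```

'is' comparison returns bool

bool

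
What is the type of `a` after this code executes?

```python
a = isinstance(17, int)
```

isinstance() returns bool

bool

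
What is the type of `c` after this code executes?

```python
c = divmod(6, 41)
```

divmod() returns a tuple (quotient, remainder)

tuple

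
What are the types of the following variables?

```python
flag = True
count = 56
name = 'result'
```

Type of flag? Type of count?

flag is bool; count is int

bool, int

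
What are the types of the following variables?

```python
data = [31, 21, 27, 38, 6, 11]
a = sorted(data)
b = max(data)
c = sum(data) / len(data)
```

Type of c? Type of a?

int / int returns float; sorted() returns list

float, list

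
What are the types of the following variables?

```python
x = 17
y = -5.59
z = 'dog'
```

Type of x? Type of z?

x is int; z is str

int, str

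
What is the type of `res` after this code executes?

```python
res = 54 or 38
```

'or' returns the first truthy value (54, which is int)

int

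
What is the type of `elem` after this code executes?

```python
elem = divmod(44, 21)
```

divmod() returns a tuple (quotient, remainder)

tuple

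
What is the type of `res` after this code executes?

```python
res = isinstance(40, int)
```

isinstance() returns bool

bool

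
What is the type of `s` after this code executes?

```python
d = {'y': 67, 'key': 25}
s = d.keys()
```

.keys() returns a dict_keys view object

dict_keys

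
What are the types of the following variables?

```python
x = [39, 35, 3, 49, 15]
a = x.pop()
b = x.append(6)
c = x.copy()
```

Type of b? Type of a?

list.append() returns None; list.pop() returns the element (int)

NoneType, int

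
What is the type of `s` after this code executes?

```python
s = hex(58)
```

hex() returns str representation

str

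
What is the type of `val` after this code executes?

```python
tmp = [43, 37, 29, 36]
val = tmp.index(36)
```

list.index() returns int

int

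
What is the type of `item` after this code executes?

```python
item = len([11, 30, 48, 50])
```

len() always returns int

int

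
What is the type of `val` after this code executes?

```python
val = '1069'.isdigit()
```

str.isdigit() returns bool

bool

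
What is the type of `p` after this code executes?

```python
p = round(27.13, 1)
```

round() with ndigits arg returns float

float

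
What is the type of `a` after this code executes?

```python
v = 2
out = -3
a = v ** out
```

int ** negative int returns float

float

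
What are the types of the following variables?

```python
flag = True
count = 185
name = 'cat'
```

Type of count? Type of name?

count is int; name is str

int, str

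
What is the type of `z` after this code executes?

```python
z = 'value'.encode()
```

str.encode() returns bytes

bytes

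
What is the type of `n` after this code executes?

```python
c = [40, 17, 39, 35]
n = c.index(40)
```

list.index() returns int

int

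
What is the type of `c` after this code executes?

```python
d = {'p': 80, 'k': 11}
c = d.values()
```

.values() returns a dict_values view object

dict_values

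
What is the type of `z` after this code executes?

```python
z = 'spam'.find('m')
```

str.find() returns int (index, or -1)

int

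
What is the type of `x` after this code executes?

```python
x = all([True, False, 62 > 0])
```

all() returns bool

bool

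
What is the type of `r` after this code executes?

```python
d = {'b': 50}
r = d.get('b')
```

dict.get() returns the value (int) when key is found

int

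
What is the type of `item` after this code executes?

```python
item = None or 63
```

'or' with None returns the other value (63, int)

int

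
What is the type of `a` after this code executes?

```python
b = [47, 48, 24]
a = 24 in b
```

'in' operator returns bool

bool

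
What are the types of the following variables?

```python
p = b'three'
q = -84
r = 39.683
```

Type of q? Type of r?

q is int; r is float

int, float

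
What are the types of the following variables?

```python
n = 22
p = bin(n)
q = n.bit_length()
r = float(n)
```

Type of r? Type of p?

float() returns float; bin() returns str

float, str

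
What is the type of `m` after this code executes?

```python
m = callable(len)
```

callable() returns bool

bool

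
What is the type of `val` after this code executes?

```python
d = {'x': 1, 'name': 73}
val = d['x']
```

Accessing dict[str, int] with key 'x' returns int value 1

int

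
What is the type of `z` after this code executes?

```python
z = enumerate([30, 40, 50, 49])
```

enumerate() returns an enumerate iterator object

enumerate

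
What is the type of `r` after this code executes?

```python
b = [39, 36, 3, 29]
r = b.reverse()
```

list.reverse() returns None

NoneType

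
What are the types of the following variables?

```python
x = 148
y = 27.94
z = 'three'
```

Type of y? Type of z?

y is float; z is str

float, str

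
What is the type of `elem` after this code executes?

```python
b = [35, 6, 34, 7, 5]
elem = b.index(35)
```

list.index() returns int

int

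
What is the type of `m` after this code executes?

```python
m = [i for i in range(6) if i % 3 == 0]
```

A list comprehension [...] produces a list

list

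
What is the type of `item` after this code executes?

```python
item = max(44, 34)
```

max() of ints returns int

int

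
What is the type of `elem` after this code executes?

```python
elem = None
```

None has type NoneType

NoneType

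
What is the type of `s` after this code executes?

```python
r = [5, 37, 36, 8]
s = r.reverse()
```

list.reverse() returns None

NoneType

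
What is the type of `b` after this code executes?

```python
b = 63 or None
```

'or' returns first truthy value (63, int)

int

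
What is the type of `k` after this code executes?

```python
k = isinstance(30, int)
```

isinstance() returns bool

bool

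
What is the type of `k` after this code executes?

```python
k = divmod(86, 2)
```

divmod() returns a tuple (quotient, remainder)

tuple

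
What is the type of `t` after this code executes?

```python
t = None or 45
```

'or' with None returns the other value (45, int)

int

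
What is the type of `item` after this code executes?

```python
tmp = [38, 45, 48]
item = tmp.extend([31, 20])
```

list.extend() returns None

NoneType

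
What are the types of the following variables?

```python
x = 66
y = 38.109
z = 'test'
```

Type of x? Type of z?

x is int; z is str

int, str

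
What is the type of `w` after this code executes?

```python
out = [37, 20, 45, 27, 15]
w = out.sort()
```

list.sort() returns None (sorts in place)

NoneType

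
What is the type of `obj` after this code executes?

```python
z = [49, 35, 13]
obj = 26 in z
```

'in' operator returns bool

bool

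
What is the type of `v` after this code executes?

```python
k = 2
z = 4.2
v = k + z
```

int + float returns float (2 + 4.2 = 6.2)

float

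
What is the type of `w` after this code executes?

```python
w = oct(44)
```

oct() returns str representation

str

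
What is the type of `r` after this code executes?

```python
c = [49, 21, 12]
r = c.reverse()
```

list.reverse() returns None

NoneType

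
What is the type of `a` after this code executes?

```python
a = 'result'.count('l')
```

str.count() returns int

int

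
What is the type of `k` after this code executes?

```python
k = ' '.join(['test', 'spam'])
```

str.join() returns str

str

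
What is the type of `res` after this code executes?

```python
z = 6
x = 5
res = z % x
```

int % int returns int (6 % 5 = 1)

int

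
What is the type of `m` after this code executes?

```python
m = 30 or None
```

'or' returns first truthy value (30, int)

int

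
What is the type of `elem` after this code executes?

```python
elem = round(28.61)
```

round() with no ndigits arg returns int

int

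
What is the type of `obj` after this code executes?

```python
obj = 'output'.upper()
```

str.upper() returns str

str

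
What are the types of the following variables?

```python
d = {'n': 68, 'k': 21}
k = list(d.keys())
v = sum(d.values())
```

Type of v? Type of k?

sum of int values returns int; list(...) returns list

int, list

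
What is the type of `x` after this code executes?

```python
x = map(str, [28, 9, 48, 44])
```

map() returns a map iterator object

map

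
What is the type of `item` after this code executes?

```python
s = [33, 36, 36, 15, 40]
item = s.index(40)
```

list.index() returns int

int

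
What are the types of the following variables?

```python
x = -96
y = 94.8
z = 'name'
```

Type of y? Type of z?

y is float; z is str

float, str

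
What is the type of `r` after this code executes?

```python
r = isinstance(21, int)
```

isinstance() returns bool

bool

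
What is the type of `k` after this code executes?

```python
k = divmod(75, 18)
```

divmod() returns a tuple (quotient, remainder)

tuple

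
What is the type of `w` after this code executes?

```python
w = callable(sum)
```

callable() returns bool

bool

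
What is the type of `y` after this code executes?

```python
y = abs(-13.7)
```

abs() of float returns float

float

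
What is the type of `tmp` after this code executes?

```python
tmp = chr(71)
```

chr() returns str (single character)

str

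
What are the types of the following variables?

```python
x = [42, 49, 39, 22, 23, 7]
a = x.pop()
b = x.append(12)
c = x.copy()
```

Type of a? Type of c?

list.pop() returns the element (int); list.copy() returns list

int, list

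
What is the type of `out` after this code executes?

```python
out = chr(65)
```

chr() returns str (single character)

str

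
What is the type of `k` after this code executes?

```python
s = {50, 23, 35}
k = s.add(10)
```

set.add() returns None (mutates in place)

NoneType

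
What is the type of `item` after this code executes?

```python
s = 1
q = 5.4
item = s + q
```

int + float returns float (1 + 5.4 = 6.4)

float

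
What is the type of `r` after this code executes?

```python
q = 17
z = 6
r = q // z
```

int // int returns int (17 // 6 = 2)

int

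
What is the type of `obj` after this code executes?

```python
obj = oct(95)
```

oct() returns str representation

str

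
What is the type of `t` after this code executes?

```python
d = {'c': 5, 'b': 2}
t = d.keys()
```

.keys() returns a dict_keys view object

dict_keys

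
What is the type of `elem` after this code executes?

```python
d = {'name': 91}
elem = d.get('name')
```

dict.get() returns the value (int) when key is found

int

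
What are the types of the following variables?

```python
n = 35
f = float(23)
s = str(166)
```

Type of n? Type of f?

n is int; f is float

int, float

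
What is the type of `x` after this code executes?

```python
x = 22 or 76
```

'or' returns the first truthy value (22, which is int)

int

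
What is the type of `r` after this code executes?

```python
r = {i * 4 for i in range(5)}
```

A set comprehension {expr for x in iterable} produces a set

set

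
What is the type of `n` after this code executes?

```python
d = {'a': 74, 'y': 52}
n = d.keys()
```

.keys() returns a dict_keys view object

dict_keys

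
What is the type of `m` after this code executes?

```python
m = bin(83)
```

bin() returns str representation

str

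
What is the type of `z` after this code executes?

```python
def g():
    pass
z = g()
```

A function with no return statement returns None

NoneType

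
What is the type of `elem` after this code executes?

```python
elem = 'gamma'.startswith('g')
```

str.startswith() returns bool

bool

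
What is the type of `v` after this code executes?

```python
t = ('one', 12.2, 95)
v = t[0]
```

Index 0 of tuple is 'one' which is str

str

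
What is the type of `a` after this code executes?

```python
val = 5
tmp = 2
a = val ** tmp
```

int ** positive int returns int (5 ** 2 = 25)

int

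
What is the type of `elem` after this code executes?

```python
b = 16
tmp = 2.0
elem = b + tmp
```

int + float returns float (16 + 2.0 = 18.0)

float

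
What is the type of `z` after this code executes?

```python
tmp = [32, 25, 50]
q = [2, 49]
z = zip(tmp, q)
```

zip() returns a zip iterator object

zip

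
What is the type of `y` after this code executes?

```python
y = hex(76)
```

hex() returns str representation

str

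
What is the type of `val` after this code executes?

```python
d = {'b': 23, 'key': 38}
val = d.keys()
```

.keys() returns a dict_keys view object

dict_keys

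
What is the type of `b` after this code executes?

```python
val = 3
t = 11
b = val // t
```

int // int returns int (3 // 11 = 0)

int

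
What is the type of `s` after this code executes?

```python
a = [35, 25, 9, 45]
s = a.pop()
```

list.pop() returns the popped element (int here)

int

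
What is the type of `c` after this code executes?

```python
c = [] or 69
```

'or' returns first truthy value (69, which is int)

int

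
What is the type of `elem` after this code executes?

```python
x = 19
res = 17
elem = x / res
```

int / int always returns float in Python 3 (19 / 17 = 1.11765)

float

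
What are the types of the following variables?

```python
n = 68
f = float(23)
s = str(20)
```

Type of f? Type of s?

f is float; s is str

float, str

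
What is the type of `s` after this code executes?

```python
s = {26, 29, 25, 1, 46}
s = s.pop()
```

Popping from a set of ints returns int

int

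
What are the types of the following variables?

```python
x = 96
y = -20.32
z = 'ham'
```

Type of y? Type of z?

y is float; z is str

float, str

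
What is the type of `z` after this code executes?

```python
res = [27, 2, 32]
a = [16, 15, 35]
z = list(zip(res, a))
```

list(zip(...)) returns a list of tuples

list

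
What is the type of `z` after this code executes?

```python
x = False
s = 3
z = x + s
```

bool + int returns int (False is 0, so 0 + 3 = 3)

int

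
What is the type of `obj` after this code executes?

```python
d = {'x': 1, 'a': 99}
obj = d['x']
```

Accessing dict[str, int] with key 'x' returns int value 1

int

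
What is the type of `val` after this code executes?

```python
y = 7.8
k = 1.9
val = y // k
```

float // float returns float (floor division preserves float type)

float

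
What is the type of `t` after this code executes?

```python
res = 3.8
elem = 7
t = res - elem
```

float - int returns float (3.8 - 7 = -3.2)

float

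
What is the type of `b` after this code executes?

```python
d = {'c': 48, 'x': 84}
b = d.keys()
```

.keys() returns a dict_keys view object

dict_keys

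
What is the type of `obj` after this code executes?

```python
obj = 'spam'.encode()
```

str.encode() returns bytes

bytes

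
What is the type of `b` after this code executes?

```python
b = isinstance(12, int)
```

isinstance() returns bool

bool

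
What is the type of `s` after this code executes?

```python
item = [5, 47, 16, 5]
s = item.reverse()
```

list.reverse() returns None

NoneType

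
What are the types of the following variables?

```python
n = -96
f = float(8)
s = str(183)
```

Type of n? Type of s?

n is int; s is str

int, str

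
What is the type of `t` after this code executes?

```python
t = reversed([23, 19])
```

reversed() on a list returns a list_reverseiterator

list_reverseiterator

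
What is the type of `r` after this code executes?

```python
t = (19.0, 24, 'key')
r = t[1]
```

Index 1 of tuple is 24 which is int

int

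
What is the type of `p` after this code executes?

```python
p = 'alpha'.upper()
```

str.upper() returns str

str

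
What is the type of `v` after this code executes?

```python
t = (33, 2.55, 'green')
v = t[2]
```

Index 2 of tuple is 'green' which is str

str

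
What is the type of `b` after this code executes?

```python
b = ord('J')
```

ord() returns int (Unicode code point)

int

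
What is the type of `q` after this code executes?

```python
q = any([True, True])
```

any() returns bool

bool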